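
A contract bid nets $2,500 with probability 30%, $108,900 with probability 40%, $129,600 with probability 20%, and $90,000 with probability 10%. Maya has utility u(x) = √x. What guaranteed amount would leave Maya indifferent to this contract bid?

E[u] = 0.3·√2500 + 0.4·√108900 + 0.2·√129600 + 0.1·√90000 = 0.3·50 + 0.4·330 + 0.2·360 + 0.1·300 = 249
CE = (249)² = 62001

$62,001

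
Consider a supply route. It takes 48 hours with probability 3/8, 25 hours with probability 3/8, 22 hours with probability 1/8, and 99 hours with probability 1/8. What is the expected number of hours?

EV = 3/8 × 48 + 3/8 × 25 + 1/8 × 22 + 1/8 × 99 = 18 + 9.375 + 2.75 + 12.375 = 42.5

42.5 hours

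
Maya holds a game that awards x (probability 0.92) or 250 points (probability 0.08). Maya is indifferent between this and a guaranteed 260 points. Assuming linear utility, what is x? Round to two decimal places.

x = 260.87 points

0.92·x + 0.08·250 = 260
0.92·x = 260 − 20 = 240
x = 240 / 0.92 = 260.8696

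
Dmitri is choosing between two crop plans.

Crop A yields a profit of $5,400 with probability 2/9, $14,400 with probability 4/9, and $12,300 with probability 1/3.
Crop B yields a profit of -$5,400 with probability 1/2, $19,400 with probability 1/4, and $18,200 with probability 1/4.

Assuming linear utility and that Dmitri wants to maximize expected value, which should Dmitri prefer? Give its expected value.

Crop A ($11,700)

Crop A = 2/9 × 5400 + 4/9 × 14400 + 1/3 × 12300 = 1200 + 6400 + 4100 = 11700
Crop B = 1/2 × (-5400) + 1/4 × 19400 + 1/4 × 18200 = -2700 + 4850 + 4550 = 6700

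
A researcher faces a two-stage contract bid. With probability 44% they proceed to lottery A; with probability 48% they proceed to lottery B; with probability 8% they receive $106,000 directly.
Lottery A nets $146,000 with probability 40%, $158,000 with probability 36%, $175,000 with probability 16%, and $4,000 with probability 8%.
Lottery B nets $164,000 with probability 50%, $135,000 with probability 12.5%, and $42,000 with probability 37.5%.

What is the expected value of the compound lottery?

EV(A) = 0.4 × 146000 + 0.36 × 158000 + 0.16 × 175000 + 0.08 × 4000 = 58400 + 56880 + 28000 + 320 = 143600
EV(B) = 0.5 × 164000 + 0.125 × 135000 + 0.375 × 42000 = 82000 + 16875 + 15750 = 114625
Branch C: 106000 (certain)
Overall = 0.44 × 143600 + 0.48 × 114625 + 0.08 × 106000 = 63184 + 55020 + 8480 = 126684

$126,684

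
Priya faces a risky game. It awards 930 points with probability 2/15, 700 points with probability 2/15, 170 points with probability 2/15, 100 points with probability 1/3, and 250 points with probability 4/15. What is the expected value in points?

EV = 2/15 × 930 + 2/15 × 700 + 2/15 × 170 + 1/3 × 100 + 4/15 × 250 = 124 + 93.3333 + 22.6667 + 33.3333 + 66.6667 = 340

340 points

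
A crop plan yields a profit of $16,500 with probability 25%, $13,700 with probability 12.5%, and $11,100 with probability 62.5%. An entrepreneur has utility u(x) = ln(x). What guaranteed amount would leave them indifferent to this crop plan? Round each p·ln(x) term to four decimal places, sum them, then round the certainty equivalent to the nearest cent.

$12,582.98

E[u] = 0.25·ln(16500) + 0.125·ln(13700) + 0.625·ln(11100) = 2.4278 + 1.1906 + 5.8217 = 9.4401
CE = e^9.4401 ≈ 12582.98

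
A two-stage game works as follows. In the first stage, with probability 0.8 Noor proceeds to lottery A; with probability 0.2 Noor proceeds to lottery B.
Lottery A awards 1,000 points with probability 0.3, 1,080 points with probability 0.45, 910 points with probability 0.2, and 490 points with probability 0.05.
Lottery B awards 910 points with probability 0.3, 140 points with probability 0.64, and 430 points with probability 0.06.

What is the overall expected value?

EV(A) = 0.3 × 1000 + 0.45 × 1080 + 0.2 × 910 + 0.05 × 490 = 300 + 486 + 182 + 24.5 = 992.5
EV(B) = 0.3 × 910 + 0.64 × 140 + 0.06 × 430 = 273 + 89.6 + 25.8 = 388.4
Overall = 0.8 × 992.5 + 0.2 × 388.4 = 794 + 77.68 = 871.68

871.68 points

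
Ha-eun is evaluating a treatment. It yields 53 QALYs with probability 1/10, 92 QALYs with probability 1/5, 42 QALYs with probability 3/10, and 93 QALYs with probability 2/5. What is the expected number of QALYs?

EV = 1/10 × 53 + 1/5 × 92 + 3/10 × 42 + 2/5 × 93 = 5.3 + 18.4 + 12.6 + 37.2 = 73.5

73.5 QALYs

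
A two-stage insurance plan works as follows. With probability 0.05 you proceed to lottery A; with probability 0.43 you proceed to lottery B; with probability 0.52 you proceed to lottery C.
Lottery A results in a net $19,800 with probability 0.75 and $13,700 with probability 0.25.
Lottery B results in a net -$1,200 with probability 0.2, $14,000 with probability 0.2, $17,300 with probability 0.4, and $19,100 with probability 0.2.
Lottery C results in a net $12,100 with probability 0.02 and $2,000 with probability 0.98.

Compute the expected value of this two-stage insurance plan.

$7,777.79

EV(A) = 0.75 × 19800 + 0.25 × 13700 = 14850 + 3425 = 18275
EV(B) = 0.2 × (-1200) + 0.2 × 14000 + 0.4 × 17300 + 0.2 × 19100 = -240 + 2800 + 6920 + 3820 = 13300
EV(C) = 0.02 × 12100 + 0.98 × 2000 = 242 + 1960 = 2202
Overall = 0.05 × 18275 + 0.43 × 13300 + 0.52 × 2202 = 913.75 + 5719 + 1145.04 = 7777.79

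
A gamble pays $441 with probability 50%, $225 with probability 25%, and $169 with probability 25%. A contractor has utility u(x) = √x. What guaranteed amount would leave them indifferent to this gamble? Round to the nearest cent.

E[u] = 0.5·√441 + 0.25·√225 + 0.25·√169 = 0.5·21 + 0.25·15 + 0.25·13 = 17.5
CE = (17.5)² = 306.25

$306.25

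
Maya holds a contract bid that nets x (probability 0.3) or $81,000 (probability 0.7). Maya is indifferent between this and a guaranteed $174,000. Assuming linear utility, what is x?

x = $391,000

0.3·x + 0.7·81000 = 174000
0.3·x = 174000 − 56700 = 117300
x = 117300 / 0.3 = 391000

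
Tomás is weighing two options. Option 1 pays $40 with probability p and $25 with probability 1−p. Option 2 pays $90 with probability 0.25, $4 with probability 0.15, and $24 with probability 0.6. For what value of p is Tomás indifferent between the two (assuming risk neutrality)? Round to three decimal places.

EV(Option 2) = 0.25 × 90 + 0.15 × 4 + 0.6 × 24 = 22.5 + 0.6 + 14.4 = 37.5
p·40 + (1−p)·25 = 37.5
15p + 25 = 37.5
p = (37.5 − 25) / 15

p = 0.833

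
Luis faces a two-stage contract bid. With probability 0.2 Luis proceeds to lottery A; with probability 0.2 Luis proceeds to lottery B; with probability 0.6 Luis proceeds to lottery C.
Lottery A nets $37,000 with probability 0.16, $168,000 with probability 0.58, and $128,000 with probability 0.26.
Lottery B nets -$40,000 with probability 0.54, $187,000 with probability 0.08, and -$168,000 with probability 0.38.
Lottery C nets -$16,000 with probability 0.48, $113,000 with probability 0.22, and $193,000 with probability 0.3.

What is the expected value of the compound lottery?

EV(A) = 0.16 × 37000 + 0.58 × 168000 + 0.26 × 128000 = 5920 + 97440 + 33280 = 136640
EV(B) = 0.54 × (-40000) + 0.08 × 187000 + 0.38 × (-168000) = -21600 + 14960 − 63840 = -70480
EV(C) = 0.48 × (-16000) + 0.22 × 113000 + 0.3 × 193000 = -7680 + 24860 + 57900 = 75080
Overall = 0.2 × 136640 + 0.2 × (-70480) + 0.6 × 75080 = 27328 − 14096 + 45048 = 58280

$58,280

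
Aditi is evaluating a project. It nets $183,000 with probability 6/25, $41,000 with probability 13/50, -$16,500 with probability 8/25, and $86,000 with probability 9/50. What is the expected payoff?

EV = 6/25 × 183000 + 13/50 × 41000 + 8/25 × (-16500) + 9/50 × 86000 = 43920 + 10660 − 5280 + 15480 = 64780

$64,780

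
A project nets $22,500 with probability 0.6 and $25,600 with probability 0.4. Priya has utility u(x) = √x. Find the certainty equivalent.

E[u] = 0.6·√22500 + 0.4·√25600 = 0.6·150 + 0.4·160 = 154
CE = (154)² = 23716

$23,716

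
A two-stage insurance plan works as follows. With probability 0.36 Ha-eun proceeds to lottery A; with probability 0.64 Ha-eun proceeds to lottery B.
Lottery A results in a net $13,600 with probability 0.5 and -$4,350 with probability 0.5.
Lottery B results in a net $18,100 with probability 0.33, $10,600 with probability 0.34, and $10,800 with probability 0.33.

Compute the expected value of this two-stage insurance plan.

$10,075.24

EV(A) = 0.5 × 13600 + 0.5 × (-4350) = 6800 − 2175 = 4625
EV(B) = 0.33 × 18100 + 0.34 × 10600 + 0.33 × 10800 = 5973 + 3604 + 3564 = 13141
Overall = 0.36 × 4625 + 0.64 × 13141 = 1665 + 8410.24 = 10075.24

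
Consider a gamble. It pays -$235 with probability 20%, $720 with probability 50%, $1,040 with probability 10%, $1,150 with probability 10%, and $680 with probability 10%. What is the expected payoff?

$600

EV = 0.2 × (-235) + 0.5 × 720 + 0.1 × 1040 + 0.1 × 1150 + 0.1 × 680 = -47 + 360 + 104 + 115 + 68 = 600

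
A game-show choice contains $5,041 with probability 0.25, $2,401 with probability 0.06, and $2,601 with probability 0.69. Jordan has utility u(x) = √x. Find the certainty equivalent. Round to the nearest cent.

E[u] = 0.25·√5041 + 0.06·√2401 + 0.69·√2601 = 0.25·71 + 0.06·49 + 0.69·51 = 55.88
CE = (55.88)² = 3122.5744

$3,122.57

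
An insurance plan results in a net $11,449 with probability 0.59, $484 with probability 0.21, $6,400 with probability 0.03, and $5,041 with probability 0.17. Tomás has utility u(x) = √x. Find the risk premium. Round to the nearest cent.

E[u] = 0.59·√11449 + 0.21·√484 + 0.03·√6400 + 0.17·√5041 = 0.59·107 + 0.21·22 + 0.03·80 + 0.17·71 = 82.22
CE = (82.22)² = 6760.1284
Risk premium = EV − CE = 7905.52 − 6760.1284 = 1145.3916

$1,145.39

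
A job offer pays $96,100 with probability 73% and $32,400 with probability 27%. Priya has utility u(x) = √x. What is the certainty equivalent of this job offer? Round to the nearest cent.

$75,570.01

E[u] = 0.73·√96100 + 0.27·√32400 = 0.73·310 + 0.27·180 = 274.9
CE = (274.9)² = 75570.01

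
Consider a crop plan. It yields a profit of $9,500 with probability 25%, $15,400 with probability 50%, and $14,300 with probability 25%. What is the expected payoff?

EV = 0.25 × 9500 + 0.5 × 15400 + 0.25 × 14300 = 2375 + 7700 + 3575 = 13650

$13,650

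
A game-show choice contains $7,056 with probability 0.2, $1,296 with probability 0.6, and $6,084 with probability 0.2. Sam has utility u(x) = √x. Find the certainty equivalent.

E[u] = 0.2·√7056 + 0.6·√1296 + 0.2·√6084 = 0.2·84 + 0.6·36 + 0.2·78 = 54
CE = (54)² = 2916

$2,916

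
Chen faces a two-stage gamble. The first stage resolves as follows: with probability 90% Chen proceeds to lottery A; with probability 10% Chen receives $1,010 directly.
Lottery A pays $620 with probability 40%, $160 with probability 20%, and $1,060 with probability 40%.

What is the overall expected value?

EV(A) = 0.4 × 620 + 0.2 × 160 + 0.4 × 1060 = 248 + 32 + 424 = 704
Branch B: 1010 (certain)
Overall = 0.9 × 704 + 0.1 × 1010 = 633.6 + 101 = 734.6

$734.60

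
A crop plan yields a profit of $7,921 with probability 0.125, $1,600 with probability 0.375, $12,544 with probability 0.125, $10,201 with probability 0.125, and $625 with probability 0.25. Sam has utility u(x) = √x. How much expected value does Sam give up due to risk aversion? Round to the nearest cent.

E[u] = 0.125·√7921 + 0.375·√1600 + 0.125·√12544 + 0.125·√10201 + 0.25·√625 = 0.125·89 + 0.375·40 + 0.125·112 + 0.125·101 + 0.25·25 = 59
CE = (59)² = 3481
Risk premium = EV − CE = 4589.5 − 3481 = 1108.5

$1,108.50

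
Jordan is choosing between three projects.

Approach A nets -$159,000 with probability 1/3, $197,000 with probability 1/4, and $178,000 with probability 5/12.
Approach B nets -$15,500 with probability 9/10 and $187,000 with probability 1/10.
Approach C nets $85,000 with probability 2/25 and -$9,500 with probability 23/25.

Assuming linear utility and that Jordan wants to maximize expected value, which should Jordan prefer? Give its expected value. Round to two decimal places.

Approach A ($70,416.67)

Approach A = 1/3 × (-159000) + 1/4 × 197000 + 5/12 × 178000 = -53000 + 49250 + 74166.6667 = 70416.6667
Approach B = 9/10 × (-15500) + 1/10 × 187000 = -13950 + 18700 = 4750
Approach C = 2/25 × 85000 + 23/25 × (-9500) = 6800 − 8740 = -1940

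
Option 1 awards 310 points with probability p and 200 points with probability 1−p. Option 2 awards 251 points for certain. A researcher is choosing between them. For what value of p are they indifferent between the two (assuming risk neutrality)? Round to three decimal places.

p·310 + (1−p)·200 = 251
110p + 200 = 251
p = (251 − 200) / 110

p = 0.464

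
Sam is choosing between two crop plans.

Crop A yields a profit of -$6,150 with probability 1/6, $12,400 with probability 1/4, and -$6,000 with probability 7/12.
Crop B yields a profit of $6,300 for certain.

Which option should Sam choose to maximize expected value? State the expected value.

Crop A = 1/6 × (-6150) + 1/4 × 12400 + 7/12 × (-6000) = -1025 + 3100 − 3500 = -1425
Crop B: 6300 (certain)

Crop B ($6,300)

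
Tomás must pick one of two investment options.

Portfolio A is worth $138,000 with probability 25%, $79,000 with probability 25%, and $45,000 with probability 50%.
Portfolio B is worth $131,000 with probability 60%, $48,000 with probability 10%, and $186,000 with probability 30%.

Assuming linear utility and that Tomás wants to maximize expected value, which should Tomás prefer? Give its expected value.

Portfolio B ($139,200)

Portfolio A = 0.25 × 138000 + 0.25 × 79000 + 0.5 × 45000 = 34500 + 19750 + 22500 = 76750
Portfolio B = 0.6 × 131000 + 0.1 × 48000 + 0.3 × 186000 = 78600 + 4800 + 55800 = 139200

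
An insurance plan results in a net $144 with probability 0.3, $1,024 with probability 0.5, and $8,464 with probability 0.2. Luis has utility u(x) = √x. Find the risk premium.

$804

E[u] = 0.3·√144 + 0.5·√1024 + 0.2·√8464 = 0.3·12 + 0.5·32 + 0.2·92 = 38
CE = (38)² = 1444
Risk premium = EV − CE = 2248 − 1444 = 804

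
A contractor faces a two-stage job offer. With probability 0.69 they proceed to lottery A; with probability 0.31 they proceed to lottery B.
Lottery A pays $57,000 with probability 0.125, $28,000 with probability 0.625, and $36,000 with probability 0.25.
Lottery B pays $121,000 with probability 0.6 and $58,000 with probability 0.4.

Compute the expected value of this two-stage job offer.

$52,899.25

EV(A) = 0.125 × 57000 + 0.625 × 28000 + 0.25 × 36000 = 7125 + 17500 + 9000 = 33625
EV(B) = 0.6 × 121000 + 0.4 × 58000 = 72600 + 23200 = 95800
Overall = 0.69 × 33625 + 0.31 × 95800 = 23201.25 + 29698 = 52899.25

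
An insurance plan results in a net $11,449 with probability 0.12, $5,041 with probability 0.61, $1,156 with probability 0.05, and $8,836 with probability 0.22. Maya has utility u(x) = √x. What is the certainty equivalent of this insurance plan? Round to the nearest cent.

E[u] = 0.12·√11449 + 0.61·√5041 + 0.05·√1156 + 0.22·√8836 = 0.12·107 + 0.61·71 + 0.05·34 + 0.22·94 = 78.53
CE = (78.53)² = 6166.9609

$6,166.96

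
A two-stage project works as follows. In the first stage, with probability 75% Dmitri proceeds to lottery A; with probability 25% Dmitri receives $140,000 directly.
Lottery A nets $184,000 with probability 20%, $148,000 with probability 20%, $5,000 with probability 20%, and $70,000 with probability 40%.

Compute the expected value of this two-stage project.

EV(A) = 0.2 × 184000 + 0.2 × 148000 + 0.2 × 5000 + 0.4 × 70000 = 36800 + 29600 + 1000 + 28000 = 95400
Branch B: 140000 (certain)
Overall = 0.75 × 95400 + 0.25 × 140000 = 71550 + 35000 = 106550

$106,550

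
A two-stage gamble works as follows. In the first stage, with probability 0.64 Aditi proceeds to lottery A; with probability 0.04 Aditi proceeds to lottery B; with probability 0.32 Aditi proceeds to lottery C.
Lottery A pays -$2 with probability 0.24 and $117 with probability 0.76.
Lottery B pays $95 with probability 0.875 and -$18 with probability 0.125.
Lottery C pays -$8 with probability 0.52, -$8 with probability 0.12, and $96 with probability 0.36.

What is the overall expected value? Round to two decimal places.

EV(A) = 0.24 × (-2) + 0.76 × 117 = -0.48 + 88.92 = 88.44
EV(B) = 0.875 × 95 + 0.125 × (-18) = 83.125 − 2.25 = 80.875
EV(C) = 0.52 × (-8) + 0.12 × (-8) + 0.36 × 96 = -4.16 − 0.96 + 34.56 = 29.44
Overall = 0.64 × 88.44 + 0.04 × 80.875 + 0.32 × 29.44 = 56.6016 + 3.235 + 9.4208 = 69.2574

$69.26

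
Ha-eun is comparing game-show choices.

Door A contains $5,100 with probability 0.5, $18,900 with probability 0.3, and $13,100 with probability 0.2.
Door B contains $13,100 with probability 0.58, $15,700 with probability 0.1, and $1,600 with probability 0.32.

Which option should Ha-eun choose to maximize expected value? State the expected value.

Door A = 0.5 × 5100 + 0.3 × 18900 + 0.2 × 13100 = 2550 + 5670 + 2620 = 10840
Door B = 0.58 × 13100 + 0.1 × 15700 + 0.32 × 1600 = 7598 + 1570 + 512 = 9680

Door A ($10,840)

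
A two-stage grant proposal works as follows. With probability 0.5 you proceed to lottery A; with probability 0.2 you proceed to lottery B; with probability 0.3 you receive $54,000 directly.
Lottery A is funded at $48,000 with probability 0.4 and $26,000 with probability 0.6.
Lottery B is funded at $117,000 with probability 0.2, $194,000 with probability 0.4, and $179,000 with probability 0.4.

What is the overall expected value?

EV(A) = 0.4 × 48000 + 0.6 × 26000 = 19200 + 15600 = 34800
EV(B) = 0.2 × 117000 + 0.4 × 194000 + 0.4 × 179000 = 23400 + 77600 + 71600 = 172600
Branch C: 54000 (certain)
Overall = 0.5 × 34800 + 0.2 × 172600 + 0.3 × 54000 = 17400 + 34520 + 16200 = 68120

$68,120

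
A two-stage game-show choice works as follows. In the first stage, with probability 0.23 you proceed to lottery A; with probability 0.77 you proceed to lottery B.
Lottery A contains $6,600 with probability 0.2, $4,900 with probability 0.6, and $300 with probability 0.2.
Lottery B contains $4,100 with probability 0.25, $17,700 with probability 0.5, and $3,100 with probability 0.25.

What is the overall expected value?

$9,194.10

EV(A) = 0.2 × 6600 + 0.6 × 4900 + 0.2 × 300 = 1320 + 2940 + 60 = 4320
EV(B) = 0.25 × 4100 + 0.5 × 17700 + 0.25 × 3100 = 1025 + 8850 + 775 = 10650
Overall = 0.23 × 4320 + 0.77 × 10650 = 993.6 + 8200.5 = 9194.1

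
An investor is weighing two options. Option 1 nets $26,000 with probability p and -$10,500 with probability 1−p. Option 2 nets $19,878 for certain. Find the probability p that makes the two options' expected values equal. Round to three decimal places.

p·26000 + (1−p)·(-10500) = 19878
36500p − 10500 = 19878
p = (19878 + 10500) / 36500

p = 0.832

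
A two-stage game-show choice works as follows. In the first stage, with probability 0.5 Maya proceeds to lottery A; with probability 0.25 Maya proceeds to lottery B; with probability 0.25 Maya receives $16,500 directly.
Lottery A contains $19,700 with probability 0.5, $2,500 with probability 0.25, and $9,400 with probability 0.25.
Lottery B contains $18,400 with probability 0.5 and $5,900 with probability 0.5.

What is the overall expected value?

EV(A) = 0.5 × 19700 + 0.25 × 2500 + 0.25 × 9400 = 9850 + 625 + 2350 = 12825
EV(B) = 0.5 × 18400 + 0.5 × 5900 = 9200 + 2950 = 12150
Branch C: 16500 (certain)
Overall = 0.5 × 12825 + 0.25 × 12150 + 0.25 × 16500 = 6412.5 + 3037.5 + 4125 = 13575

$13,575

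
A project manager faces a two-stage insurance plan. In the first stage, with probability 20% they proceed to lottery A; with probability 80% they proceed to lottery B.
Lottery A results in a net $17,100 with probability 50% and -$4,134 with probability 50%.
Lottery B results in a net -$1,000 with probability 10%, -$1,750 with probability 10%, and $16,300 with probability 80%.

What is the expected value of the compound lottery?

EV(A) = 0.5 × 17100 + 0.5 × (-4134) = 8550 − 2067 = 6483
EV(B) = 0.1 × (-1000) + 0.1 × (-1750) + 0.8 × 16300 = -100 − 175 + 13040 = 12765
Overall = 0.2 × 6483 + 0.8 × 12765 = 1296.6 + 10212 = 11508.6

$11,508.60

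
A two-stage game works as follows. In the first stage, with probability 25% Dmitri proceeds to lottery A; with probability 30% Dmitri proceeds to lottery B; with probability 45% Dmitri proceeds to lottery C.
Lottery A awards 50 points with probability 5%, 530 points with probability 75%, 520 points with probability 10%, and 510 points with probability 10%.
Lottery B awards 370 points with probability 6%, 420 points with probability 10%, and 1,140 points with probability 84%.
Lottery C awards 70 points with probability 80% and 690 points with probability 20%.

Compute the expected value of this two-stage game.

EV(A) = 0.05 × 50 + 0.75 × 530 + 0.1 × 520 + 0.1 × 510 = 2.5 + 397.5 + 52 + 51 = 503
EV(B) = 0.06 × 370 + 0.1 × 420 + 0.84 × 1140 = 22.2 + 42 + 957.6 = 1021.8
EV(C) = 0.8 × 70 + 0.2 × 690 = 56 + 138 = 194
Overall = 0.25 × 503 + 0.3 × 1021.8 + 0.45 × 194 = 125.75 + 306.54 + 87.3 = 519.59

519.59 points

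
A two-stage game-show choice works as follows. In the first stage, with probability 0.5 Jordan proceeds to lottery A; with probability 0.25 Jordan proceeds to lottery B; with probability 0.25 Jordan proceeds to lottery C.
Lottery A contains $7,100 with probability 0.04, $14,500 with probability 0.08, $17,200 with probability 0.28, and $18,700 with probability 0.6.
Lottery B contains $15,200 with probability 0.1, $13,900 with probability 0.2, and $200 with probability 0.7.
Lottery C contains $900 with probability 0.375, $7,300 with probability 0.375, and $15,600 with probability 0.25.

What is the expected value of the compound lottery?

$11,593.75

EV(A) = 0.04 × 7100 + 0.08 × 14500 + 0.28 × 17200 + 0.6 × 18700 = 284 + 1160 + 4816 + 11220 = 17480
EV(B) = 0.1 × 15200 + 0.2 × 13900 + 0.7 × 200 = 1520 + 2780 + 140 = 4440
EV(C) = 0.375 × 900 + 0.375 × 7300 + 0.25 × 15600 = 337.5 + 2737.5 + 3900 = 6975
Overall = 0.5 × 17480 + 0.25 × 4440 + 0.25 × 6975 = 8740 + 1110 + 1743.75 = 11593.75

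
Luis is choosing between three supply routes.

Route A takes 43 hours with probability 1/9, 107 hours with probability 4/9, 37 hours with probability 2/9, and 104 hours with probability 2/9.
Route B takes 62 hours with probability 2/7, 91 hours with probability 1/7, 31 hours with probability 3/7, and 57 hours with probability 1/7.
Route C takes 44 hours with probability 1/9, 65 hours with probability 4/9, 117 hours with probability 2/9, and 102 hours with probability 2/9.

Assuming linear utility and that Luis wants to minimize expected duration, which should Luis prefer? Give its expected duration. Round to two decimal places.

Route B (52.14 hours)

Route A = 1/9 × 43 + 4/9 × 107 + 2/9 × 37 + 2/9 × 104 = 4.7778 + 47.5556 + 8.2222 + 23.1111 = 83.6667
Route B = 2/7 × 62 + 1/7 × 91 + 3/7 × 31 + 1/7 × 57 = 17.7143 + 13 + 13.2857 + 8.1429 = 52.1429
Route C = 1/9 × 44 + 4/9 × 65 + 2/9 × 117 + 2/9 × 102 = 4.8889 + 28.8889 + 26 + 22.6667 = 82.4444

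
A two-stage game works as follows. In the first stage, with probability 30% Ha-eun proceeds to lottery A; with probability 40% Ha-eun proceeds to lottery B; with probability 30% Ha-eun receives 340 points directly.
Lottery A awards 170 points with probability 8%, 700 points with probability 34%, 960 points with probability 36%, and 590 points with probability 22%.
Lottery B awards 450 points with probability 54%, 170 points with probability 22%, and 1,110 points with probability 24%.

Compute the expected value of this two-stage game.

EV(A) = 0.08 × 170 + 0.34 × 700 + 0.36 × 960 + 0.22 × 590 = 13.6 + 238 + 345.6 + 129.8 = 727
EV(B) = 0.54 × 450 + 0.22 × 170 + 0.24 × 1110 = 243 + 37.4 + 266.4 = 546.8
Branch C: 340 (certain)
Overall = 0.3 × 727 + 0.4 × 546.8 + 0.3 × 340 = 218.1 + 218.72 + 102 = 538.82

538.82 points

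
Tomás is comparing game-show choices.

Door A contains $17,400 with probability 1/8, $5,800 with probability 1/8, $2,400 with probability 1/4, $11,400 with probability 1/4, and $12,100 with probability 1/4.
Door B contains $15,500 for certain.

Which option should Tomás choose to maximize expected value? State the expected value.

Door A = 1/8 × 17400 + 1/8 × 5800 + 1/4 × 2400 + 1/4 × 11400 + 1/4 × 12100 = 2175 + 725 + 600 + 2850 + 3025 = 9375
Door B: 15500 (certain)

Door B ($15,500)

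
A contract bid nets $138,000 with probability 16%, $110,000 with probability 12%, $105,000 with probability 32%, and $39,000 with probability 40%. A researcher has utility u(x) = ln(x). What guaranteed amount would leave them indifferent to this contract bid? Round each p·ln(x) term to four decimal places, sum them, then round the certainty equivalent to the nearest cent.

$74,220.82

E[u] = 0.16·ln(138000) + 0.12·ln(110000) + 0.32·ln(105000) + 0.4·ln(39000) = 1.8936 + 1.3930 + 3.6997 + 4.2285 = 11.2148
CE = e^11.2148 ≈ 74220.82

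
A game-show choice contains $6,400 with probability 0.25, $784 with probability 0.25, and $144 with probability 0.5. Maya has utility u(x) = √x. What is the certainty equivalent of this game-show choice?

E[u] = 0.25·√6400 + 0.25·√784 + 0.5·√144 = 0.25·80 + 0.25·28 + 0.5·12 = 33
CE = (33)² = 1089

$1,089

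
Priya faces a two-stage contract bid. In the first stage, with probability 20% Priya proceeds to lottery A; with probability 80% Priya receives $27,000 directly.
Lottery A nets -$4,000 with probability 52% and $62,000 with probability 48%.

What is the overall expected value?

$27,136

EV(A) = 0.52 × (-4000) + 0.48 × 62000 = -2080 + 29760 = 27680
Branch B: 27000 (certain)
Overall = 0.2 × 27680 + 0.8 × 27000 = 5536 + 21600 = 27136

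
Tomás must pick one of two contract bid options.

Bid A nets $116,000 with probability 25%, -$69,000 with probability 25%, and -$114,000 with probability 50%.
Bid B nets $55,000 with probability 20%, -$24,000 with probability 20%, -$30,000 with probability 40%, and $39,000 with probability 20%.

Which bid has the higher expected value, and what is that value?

Bid B ($2,000)

Bid A = 0.25 × 116000 + 0.25 × (-69000) + 0.5 × (-114000) = 29000 − 17250 − 57000 = -45250
Bid B = 0.2 × 55000 + 0.2 × (-24000) + 0.4 × (-30000) + 0.2 × 39000 = 11000 − 4800 − 12000 + 7800 = 2000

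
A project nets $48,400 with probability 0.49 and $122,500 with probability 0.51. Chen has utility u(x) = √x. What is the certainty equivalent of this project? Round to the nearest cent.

E[u] = 0.49·√48400 + 0.51·√122500 = 0.49·220 + 0.51·350 = 286.3
CE = (286.3)² = 81967.69

$81,967.69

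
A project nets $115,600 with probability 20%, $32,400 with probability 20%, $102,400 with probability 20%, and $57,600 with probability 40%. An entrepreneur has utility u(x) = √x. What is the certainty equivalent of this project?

$69,696

E[u] = 0.2·√115600 + 0.2·√32400 + 0.2·√102400 + 0.4·√57600 = 0.2·340 + 0.2·180 + 0.2·320 + 0.4·240 = 264
CE = (264)² = 69696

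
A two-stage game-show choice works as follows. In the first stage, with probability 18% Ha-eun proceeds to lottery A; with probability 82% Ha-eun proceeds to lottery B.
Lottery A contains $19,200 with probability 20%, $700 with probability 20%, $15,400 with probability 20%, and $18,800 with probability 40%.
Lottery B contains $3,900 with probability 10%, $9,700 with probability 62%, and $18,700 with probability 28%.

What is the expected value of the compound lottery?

EV(A) = 0.2 × 19200 + 0.2 × 700 + 0.2 × 15400 + 0.4 × 18800 = 3840 + 140 + 3080 + 7520 = 14580
EV(B) = 0.1 × 3900 + 0.62 × 9700 + 0.28 × 18700 = 390 + 6014 + 5236 = 11640
Overall = 0.18 × 14580 + 0.82 × 11640 = 2624.4 + 9544.8 = 12169.2

$12,169.20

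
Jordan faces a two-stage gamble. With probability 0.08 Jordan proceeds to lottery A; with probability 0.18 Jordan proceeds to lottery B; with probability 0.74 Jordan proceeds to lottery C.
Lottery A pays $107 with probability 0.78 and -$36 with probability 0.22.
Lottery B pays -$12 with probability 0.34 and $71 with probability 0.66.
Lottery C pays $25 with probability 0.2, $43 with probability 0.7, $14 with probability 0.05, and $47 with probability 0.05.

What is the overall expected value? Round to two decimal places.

EV(A) = 0.78 × 107 + 0.22 × (-36) = 83.46 − 7.92 = 75.54
EV(B) = 0.34 × (-12) + 0.66 × 71 = -4.08 + 46.86 = 42.78
EV(C) = 0.2 × 25 + 0.7 × 43 + 0.05 × 14 + 0.05 × 47 = 5 + 30.1 + 0.7 + 2.35 = 38.15
Overall = 0.08 × 75.54 + 0.18 × 42.78 + 0.74 × 38.15 = 6.0432 + 7.7004 + 28.231 = 41.9746

$41.97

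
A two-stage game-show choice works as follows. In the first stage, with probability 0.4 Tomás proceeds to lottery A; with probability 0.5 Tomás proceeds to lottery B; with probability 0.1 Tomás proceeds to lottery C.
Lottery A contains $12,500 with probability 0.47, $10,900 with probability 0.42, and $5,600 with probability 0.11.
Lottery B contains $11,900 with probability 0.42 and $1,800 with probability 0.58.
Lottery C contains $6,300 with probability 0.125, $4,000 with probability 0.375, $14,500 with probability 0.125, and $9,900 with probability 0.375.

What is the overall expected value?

EV(A) = 0.47 × 12500 + 0.42 × 10900 + 0.11 × 5600 = 5875 + 4578 + 616 = 11069
EV(B) = 0.42 × 11900 + 0.58 × 1800 = 4998 + 1044 = 6042
EV(C) = 0.125 × 6300 + 0.375 × 4000 + 0.125 × 14500 + 0.375 × 9900 = 787.5 + 1500 + 1812.5 + 3712.5 = 7812.5
Overall = 0.4 × 11069 + 0.5 × 6042 + 0.1 × 7812.5 = 4427.6 + 3021 + 781.25 = 8229.85

$8,229.85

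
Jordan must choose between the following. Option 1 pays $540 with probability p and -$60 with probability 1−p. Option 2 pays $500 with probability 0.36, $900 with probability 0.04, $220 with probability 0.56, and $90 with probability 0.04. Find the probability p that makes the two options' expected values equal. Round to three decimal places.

p = 0.671

EV(Option 2) = 0.36 × 500 + 0.04 × 900 + 0.56 × 220 + 0.04 × 90 = 180 + 36 + 123.2 + 3.6 = 342.8
p·540 + (1−p)·(-60) = 342.8
600p − 60 = 342.8
p = (342.8 + 60) / 600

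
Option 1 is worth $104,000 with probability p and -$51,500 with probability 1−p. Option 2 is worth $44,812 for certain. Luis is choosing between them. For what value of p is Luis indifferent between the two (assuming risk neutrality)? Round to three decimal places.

p·104000 + (1−p)·(-51500) = 44812
155500p − 51500 = 44812
p = (44812 + 51500) / 155500

p = 0.619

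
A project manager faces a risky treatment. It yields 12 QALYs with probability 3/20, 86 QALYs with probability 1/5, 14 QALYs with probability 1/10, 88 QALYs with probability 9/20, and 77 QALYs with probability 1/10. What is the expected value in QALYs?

67.7 QALYs

EV = 3/20 × 12 + 1/5 × 86 + 1/10 × 14 + 9/20 × 88 + 1/10 × 77 = 1.8 + 17.2 + 1.4 + 39.6 + 7.7 = 67.7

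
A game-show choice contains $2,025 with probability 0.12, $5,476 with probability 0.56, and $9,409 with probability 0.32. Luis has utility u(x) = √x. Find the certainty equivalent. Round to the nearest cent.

E[u] = 0.12·√2025 + 0.56·√5476 + 0.32·√9409 = 0.12·45 + 0.56·74 + 0.32·97 = 77.88
CE = (77.88)² = 6065.2944

$6,065.29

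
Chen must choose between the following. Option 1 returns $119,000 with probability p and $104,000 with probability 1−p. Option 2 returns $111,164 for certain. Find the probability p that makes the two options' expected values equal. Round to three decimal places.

p·119000 + (1−p)·104000 = 111164
15000p + 104000 = 111164
p = (111164 − 104000) / 15000

p = 0.478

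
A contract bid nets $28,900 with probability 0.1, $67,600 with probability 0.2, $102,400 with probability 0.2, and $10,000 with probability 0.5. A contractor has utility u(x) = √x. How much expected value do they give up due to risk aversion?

$8,401

E[u] = 0.1·√28900 + 0.2·√67600 + 0.2·√102400 + 0.5·√10000 = 0.1·170 + 0.2·260 + 0.2·320 + 0.5·100 = 183
CE = (183)² = 33489
Risk premium = EV − CE = 41890 − 33489 = 8401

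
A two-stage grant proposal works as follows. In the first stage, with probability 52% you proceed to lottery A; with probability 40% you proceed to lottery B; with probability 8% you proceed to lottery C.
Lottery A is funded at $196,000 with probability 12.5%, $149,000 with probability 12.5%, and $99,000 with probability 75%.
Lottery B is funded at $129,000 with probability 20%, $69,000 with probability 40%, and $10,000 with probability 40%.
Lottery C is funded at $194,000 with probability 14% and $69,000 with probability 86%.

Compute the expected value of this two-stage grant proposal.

$90,915

EV(A) = 0.125 × 196000 + 0.125 × 149000 + 0.75 × 99000 = 24500 + 18625 + 74250 = 117375
EV(B) = 0.2 × 129000 + 0.4 × 69000 + 0.4 × 10000 = 25800 + 27600 + 4000 = 57400
EV(C) = 0.14 × 194000 + 0.86 × 69000 = 27160 + 59340 = 86500
Overall = 0.52 × 117375 + 0.4 × 57400 + 0.08 × 86500 = 61035 + 22960 + 6920 = 90915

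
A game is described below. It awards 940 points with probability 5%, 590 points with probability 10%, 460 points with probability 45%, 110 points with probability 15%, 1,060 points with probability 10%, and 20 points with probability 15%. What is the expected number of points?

EV = 0.05 × 940 + 0.1 × 590 + 0.45 × 460 + 0.15 × 110 + 0.1 × 1060 + 0.15 × 20 = 47 + 59 + 207 + 16.5 + 106 + 3 = 438.5

438.5 points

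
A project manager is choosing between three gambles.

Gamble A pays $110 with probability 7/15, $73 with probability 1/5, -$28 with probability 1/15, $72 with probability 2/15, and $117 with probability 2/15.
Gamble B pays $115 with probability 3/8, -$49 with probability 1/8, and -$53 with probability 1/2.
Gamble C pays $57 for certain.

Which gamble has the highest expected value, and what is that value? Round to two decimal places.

Gamble A ($89.27)

Gamble A = 7/15 × 110 + 1/5 × 73 + 1/15 × (-28) + 2/15 × 72 + 2/15 × 117 = 51.3333 + 14.6 − 1.8667 + 9.6 + 15.6 = 89.2667
Gamble B = 3/8 × 115 + 1/8 × (-49) + 1/2 × (-53) = 43.125 − 6.125 − 26.5 = 10.5
Gamble C: 57 (certain)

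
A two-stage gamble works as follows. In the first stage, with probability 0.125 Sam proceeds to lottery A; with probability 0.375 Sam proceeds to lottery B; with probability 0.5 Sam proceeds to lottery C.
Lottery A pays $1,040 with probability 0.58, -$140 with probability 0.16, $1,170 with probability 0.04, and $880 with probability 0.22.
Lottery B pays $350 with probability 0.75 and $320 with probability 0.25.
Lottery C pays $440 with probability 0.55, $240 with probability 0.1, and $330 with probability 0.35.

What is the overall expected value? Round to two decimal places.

$421.84

EV(A) = 0.58 × 1040 + 0.16 × (-140) + 0.04 × 1170 + 0.22 × 880 = 603.2 − 22.4 + 46.8 + 193.6 = 821.2
EV(B) = 0.75 × 350 + 0.25 × 320 = 262.5 + 80 = 342.5
EV(C) = 0.55 × 440 + 0.1 × 240 + 0.35 × 330 = 242 + 24 + 115.5 = 381.5
Overall = 0.125 × 821.2 + 0.375 × 342.5 + 0.5 × 381.5 = 102.65 + 128.4375 + 190.75 = 421.8375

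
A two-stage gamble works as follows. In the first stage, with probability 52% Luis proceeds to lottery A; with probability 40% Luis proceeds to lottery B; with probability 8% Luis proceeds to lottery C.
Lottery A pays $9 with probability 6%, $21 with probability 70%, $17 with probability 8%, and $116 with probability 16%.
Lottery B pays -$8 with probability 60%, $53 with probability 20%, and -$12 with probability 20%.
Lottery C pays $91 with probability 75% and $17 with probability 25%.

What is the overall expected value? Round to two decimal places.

EV(A) = 0.06 × 9 + 0.7 × 21 + 0.08 × 17 + 0.16 × 116 = 0.54 + 14.7 + 1.36 + 18.56 = 35.16
EV(B) = 0.6 × (-8) + 0.2 × 53 + 0.2 × (-12) = -4.8 + 10.6 − 2.4 = 3.4
EV(C) = 0.75 × 91 + 0.25 × 17 = 68.25 + 4.25 = 72.5
Overall = 0.52 × 35.16 + 0.4 × 3.4 + 0.08 × 72.5 = 18.2832 + 1.36 + 5.8 = 25.4432

$25.44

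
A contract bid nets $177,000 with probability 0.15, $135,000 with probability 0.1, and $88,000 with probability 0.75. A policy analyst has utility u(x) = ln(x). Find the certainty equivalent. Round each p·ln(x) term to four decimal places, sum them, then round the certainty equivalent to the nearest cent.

E[u] = 0.15·ln(177000) + 0.1·ln(135000) + 0.75·ln(88000) = 1.8126 + 1.1813 + 8.5388 = 11.5327
CE = e^11.5327 ≈ 101997.13

$101,997.13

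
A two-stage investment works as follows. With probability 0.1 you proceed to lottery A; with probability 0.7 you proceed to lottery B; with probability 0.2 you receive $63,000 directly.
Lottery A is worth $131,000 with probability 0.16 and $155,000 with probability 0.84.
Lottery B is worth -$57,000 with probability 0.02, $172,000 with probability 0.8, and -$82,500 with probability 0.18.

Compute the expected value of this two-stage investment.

EV(A) = 0.16 × 131000 + 0.84 × 155000 = 20960 + 130200 = 151160
EV(B) = 0.02 × (-57000) + 0.8 × 172000 + 0.18 × (-82500) = -1140 + 137600 − 14850 = 121610
Branch C: 63000 (certain)
Overall = 0.1 × 151160 + 0.7 × 121610 + 0.2 × 63000 = 15116 + 85127 + 12600 = 112843

$112,843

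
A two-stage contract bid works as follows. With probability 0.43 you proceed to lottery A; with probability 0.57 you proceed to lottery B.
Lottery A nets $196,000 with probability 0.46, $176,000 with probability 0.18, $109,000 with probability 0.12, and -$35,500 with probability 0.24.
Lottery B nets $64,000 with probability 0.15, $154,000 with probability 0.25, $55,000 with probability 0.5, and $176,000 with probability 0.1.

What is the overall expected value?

EV(A) = 0.46 × 196000 + 0.18 × 176000 + 0.12 × 109000 + 0.24 × (-35500) = 90160 + 31680 + 13080 − 8520 = 126400
EV(B) = 0.15 × 64000 + 0.25 × 154000 + 0.5 × 55000 + 0.1 × 176000 = 9600 + 38500 + 27500 + 17600 = 93200
Overall = 0.43 × 126400 + 0.57 × 93200 = 54352 + 53124 = 107476

$107,476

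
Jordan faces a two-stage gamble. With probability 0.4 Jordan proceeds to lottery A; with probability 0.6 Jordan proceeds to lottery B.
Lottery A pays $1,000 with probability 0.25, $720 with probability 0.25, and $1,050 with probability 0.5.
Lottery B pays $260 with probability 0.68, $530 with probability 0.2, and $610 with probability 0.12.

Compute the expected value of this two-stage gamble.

EV(A) = 0.25 × 1000 + 0.25 × 720 + 0.5 × 1050 = 250 + 180 + 525 = 955
EV(B) = 0.68 × 260 + 0.2 × 530 + 0.12 × 610 = 176.8 + 106 + 73.2 = 356
Overall = 0.4 × 955 + 0.6 × 356 = 382 + 213.6 = 595.6

$595.60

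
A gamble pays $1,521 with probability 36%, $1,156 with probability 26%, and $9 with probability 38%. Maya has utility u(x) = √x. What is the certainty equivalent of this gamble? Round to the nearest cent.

$576.96

E[u] = 0.36·√1521 + 0.26·√1156 + 0.38·√9 = 0.36·39 + 0.26·34 + 0.38·3 = 24.02
CE = (24.02)² = 576.9604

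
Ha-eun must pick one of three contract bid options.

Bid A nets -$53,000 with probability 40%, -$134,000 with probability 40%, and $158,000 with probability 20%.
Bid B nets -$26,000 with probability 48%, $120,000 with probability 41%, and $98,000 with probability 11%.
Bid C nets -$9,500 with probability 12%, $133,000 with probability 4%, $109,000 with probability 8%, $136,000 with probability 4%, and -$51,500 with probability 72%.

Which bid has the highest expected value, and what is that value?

Bid B ($47,500)

Bid A = 0.4 × (-53000) + 0.4 × (-134000) + 0.2 × 158000 = -21200 − 53600 + 31600 = -43200
Bid B = 0.48 × (-26000) + 0.41 × 120000 + 0.11 × 98000 = -12480 + 49200 + 10780 = 47500
Bid C = 0.12 × (-9500) + 0.04 × 133000 + 0.08 × 109000 + 0.04 × 136000 + 0.72 × (-51500) = -1140 + 5320 + 8720 + 5440 − 37080 = -18740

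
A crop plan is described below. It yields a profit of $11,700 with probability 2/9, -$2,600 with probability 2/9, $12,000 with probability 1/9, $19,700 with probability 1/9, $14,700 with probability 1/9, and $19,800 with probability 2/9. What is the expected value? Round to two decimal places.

$11,577.78

EV = 2/9 × 11700 + 2/9 × (-2600) + 1/9 × 12000 + 1/9 × 19700 + 1/9 × 14700 + 2/9 × 19800 = 2600 − 577.7778 + 1333.3333 + 2188.8889 + 1633.3333 + 4400 = 11577.7778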